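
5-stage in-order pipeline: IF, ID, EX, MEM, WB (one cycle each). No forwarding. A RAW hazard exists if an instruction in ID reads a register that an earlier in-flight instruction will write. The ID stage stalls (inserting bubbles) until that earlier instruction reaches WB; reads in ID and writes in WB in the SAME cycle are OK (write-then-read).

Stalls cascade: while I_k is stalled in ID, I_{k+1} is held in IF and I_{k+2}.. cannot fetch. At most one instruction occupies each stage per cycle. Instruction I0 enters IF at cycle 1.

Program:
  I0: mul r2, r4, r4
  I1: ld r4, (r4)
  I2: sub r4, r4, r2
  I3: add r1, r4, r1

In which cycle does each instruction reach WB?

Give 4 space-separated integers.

I0 mul r2 <- r4,r4: IF@1 ID@2 stall=0 (-) EX@3 MEM@4 WB@5
I1 ld r4 <- r4: IF@2 ID@3 stall=0 (-) EX@4 MEM@5 WB@6
I2 sub r4 <- r4,r2: IF@3 ID@4 stall=2 (RAW on I1.r4 (WB@6)) EX@7 MEM@8 WB@9
I3 add r1 <- r4,r1: IF@4 ID@7 stall=2 (RAW on I2.r4 (WB@9)) EX@10 MEM@11 WB@12

Answer: 5 6 9 12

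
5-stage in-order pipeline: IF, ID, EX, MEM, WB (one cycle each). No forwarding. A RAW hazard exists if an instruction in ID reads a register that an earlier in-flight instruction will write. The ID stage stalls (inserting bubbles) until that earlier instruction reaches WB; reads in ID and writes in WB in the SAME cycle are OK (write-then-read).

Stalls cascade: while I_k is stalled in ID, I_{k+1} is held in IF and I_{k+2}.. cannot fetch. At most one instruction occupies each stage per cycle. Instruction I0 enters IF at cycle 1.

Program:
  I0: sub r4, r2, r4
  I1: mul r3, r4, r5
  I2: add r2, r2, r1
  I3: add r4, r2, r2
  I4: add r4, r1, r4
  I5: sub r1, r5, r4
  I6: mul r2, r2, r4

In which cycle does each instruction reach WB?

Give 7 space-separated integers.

Answer: 5 8 9 12 15 18 19

Derivation:
I0 sub r4 <- r2,r4: IF@1 ID@2 stall=0 (-) EX@3 MEM@4 WB@5
I1 mul r3 <- r4,r5: IF@2 ID@3 stall=2 (RAW on I0.r4 (WB@5)) EX@6 MEM@7 WB@8
I2 add r2 <- r2,r1: IF@3 ID@6 stall=0 (-) EX@7 MEM@8 WB@9
I3 add r4 <- r2,r2: IF@6 ID@7 stall=2 (RAW on I2.r2 (WB@9)) EX@10 MEM@11 WB@12
I4 add r4 <- r1,r4: IF@7 ID@10 stall=2 (RAW on I3.r4 (WB@12)) EX@13 MEM@14 WB@15
I5 sub r1 <- r5,r4: IF@10 ID@13 stall=2 (RAW on I4.r4 (WB@15)) EX@16 MEM@17 WB@18
I6 mul r2 <- r2,r4: IF@13 ID@16 stall=0 (-) EX@17 MEM@18 WB@19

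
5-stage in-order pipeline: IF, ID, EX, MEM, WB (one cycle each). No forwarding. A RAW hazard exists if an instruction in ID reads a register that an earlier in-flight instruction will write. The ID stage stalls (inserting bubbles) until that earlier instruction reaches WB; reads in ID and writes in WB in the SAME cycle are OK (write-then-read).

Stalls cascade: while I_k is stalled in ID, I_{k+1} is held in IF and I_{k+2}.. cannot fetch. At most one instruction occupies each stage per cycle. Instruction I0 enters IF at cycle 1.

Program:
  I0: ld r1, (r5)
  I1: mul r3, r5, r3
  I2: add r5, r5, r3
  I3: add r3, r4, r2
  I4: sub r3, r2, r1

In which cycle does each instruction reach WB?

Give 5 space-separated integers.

I0 ld r1 <- r5: IF@1 ID@2 stall=0 (-) EX@3 MEM@4 WB@5
I1 mul r3 <- r5,r3: IF@2 ID@3 stall=0 (-) EX@4 MEM@5 WB@6
I2 add r5 <- r5,r3: IF@3 ID@4 stall=2 (RAW on I1.r3 (WB@6)) EX@7 MEM@8 WB@9
I3 add r3 <- r4,r2: IF@4 ID@7 stall=0 (-) EX@8 MEM@9 WB@10
I4 sub r3 <- r2,r1: IF@7 ID@8 stall=0 (-) EX@9 MEM@10 WB@11

Answer: 5 6 9 10 11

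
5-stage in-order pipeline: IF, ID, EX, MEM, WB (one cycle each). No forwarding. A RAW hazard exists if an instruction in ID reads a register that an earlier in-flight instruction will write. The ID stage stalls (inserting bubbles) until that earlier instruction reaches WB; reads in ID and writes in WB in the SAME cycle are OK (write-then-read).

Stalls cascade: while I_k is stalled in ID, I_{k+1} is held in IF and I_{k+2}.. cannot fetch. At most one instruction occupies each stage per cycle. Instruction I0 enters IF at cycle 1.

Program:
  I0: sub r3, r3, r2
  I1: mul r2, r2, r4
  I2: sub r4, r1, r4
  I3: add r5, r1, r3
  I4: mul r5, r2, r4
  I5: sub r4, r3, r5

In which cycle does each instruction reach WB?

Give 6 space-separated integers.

I0 sub r3 <- r3,r2: IF@1 ID@2 stall=0 (-) EX@3 MEM@4 WB@5
I1 mul r2 <- r2,r4: IF@2 ID@3 stall=0 (-) EX@4 MEM@5 WB@6
I2 sub r4 <- r1,r4: IF@3 ID@4 stall=0 (-) EX@5 MEM@6 WB@7
I3 add r5 <- r1,r3: IF@4 ID@5 stall=0 (-) EX@6 MEM@7 WB@8
I4 mul r5 <- r2,r4: IF@5 ID@6 stall=1 (RAW on I2.r4 (WB@7)) EX@8 MEM@9 WB@10
I5 sub r4 <- r3,r5: IF@6 ID@8 stall=2 (RAW on I4.r5 (WB@10)) EX@11 MEM@12 WB@13

Answer: 5 6 7 8 10 13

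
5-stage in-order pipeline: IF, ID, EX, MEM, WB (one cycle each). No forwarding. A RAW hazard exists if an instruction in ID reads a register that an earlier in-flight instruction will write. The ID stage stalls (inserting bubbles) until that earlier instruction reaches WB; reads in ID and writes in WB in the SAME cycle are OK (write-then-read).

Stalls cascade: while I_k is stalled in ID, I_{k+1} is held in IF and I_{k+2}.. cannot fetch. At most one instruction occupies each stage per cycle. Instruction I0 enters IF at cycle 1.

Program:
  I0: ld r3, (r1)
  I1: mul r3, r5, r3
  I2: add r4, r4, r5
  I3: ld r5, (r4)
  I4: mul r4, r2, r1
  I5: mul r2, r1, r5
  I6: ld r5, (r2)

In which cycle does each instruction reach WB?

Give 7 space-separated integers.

I0 ld r3 <- r1: IF@1 ID@2 stall=0 (-) EX@3 MEM@4 WB@5
I1 mul r3 <- r5,r3: IF@2 ID@3 stall=2 (RAW on I0.r3 (WB@5)) EX@6 MEM@7 WB@8
I2 add r4 <- r4,r5: IF@3 ID@6 stall=0 (-) EX@7 MEM@8 WB@9
I3 ld r5 <- r4: IF@6 ID@7 stall=2 (RAW on I2.r4 (WB@9)) EX@10 MEM@11 WB@12
I4 mul r4 <- r2,r1: IF@7 ID@10 stall=0 (-) EX@11 MEM@12 WB@13
I5 mul r2 <- r1,r5: IF@10 ID@11 stall=1 (RAW on I3.r5 (WB@12)) EX@13 MEM@14 WB@15
I6 ld r5 <- r2: IF@11 ID@13 stall=2 (RAW on I5.r2 (WB@15)) EX@16 MEM@17 WB@18

Answer: 5 8 9 12 13 15 18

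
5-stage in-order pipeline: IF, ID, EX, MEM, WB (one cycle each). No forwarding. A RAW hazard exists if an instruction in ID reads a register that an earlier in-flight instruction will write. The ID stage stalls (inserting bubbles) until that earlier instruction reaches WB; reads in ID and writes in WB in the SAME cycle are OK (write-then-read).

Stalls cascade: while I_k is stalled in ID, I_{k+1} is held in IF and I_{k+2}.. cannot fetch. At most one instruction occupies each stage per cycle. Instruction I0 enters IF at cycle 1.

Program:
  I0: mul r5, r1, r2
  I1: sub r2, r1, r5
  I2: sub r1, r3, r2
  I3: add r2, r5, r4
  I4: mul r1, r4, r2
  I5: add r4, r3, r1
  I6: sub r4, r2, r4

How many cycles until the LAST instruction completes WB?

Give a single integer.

Answer: 21

Derivation:
I0 mul r5 <- r1,r2: IF@1 ID@2 stall=0 (-) EX@3 MEM@4 WB@5
I1 sub r2 <- r1,r5: IF@2 ID@3 stall=2 (RAW on I0.r5 (WB@5)) EX@6 MEM@7 WB@8
I2 sub r1 <- r3,r2: IF@3 ID@6 stall=2 (RAW on I1.r2 (WB@8)) EX@9 MEM@10 WB@11
I3 add r2 <- r5,r4: IF@6 ID@9 stall=0 (-) EX@10 MEM@11 WB@12
I4 mul r1 <- r4,r2: IF@9 ID@10 stall=2 (RAW on I3.r2 (WB@12)) EX@13 MEM@14 WB@15
I5 add r4 <- r3,r1: IF@10 ID@13 stall=2 (RAW on I4.r1 (WB@15)) EX@16 MEM@17 WB@18
I6 sub r4 <- r2,r4: IF@13 ID@16 stall=2 (RAW on I5.r4 (WB@18)) EX@19 MEM@20 WB@21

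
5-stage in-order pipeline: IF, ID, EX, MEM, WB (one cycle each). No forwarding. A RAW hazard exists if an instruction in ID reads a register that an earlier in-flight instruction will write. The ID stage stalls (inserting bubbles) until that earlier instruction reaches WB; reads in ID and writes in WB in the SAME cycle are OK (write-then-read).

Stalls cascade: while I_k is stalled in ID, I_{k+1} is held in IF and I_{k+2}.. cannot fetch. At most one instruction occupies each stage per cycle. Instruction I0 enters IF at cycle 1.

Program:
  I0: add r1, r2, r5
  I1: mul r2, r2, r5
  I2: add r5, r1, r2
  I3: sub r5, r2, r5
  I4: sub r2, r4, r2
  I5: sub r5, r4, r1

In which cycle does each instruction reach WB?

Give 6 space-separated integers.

I0 add r1 <- r2,r5: IF@1 ID@2 stall=0 (-) EX@3 MEM@4 WB@5
I1 mul r2 <- r2,r5: IF@2 ID@3 stall=0 (-) EX@4 MEM@5 WB@6
I2 add r5 <- r1,r2: IF@3 ID@4 stall=2 (RAW on I1.r2 (WB@6)) EX@7 MEM@8 WB@9
I3 sub r5 <- r2,r5: IF@4 ID@7 stall=2 (RAW on I2.r5 (WB@9)) EX@10 MEM@11 WB@12
I4 sub r2 <- r4,r2: IF@7 ID@10 stall=0 (-) EX@11 MEM@12 WB@13
I5 sub r5 <- r4,r1: IF@10 ID@11 stall=0 (-) EX@12 MEM@13 WB@14

Answer: 5 6 9 12 13 14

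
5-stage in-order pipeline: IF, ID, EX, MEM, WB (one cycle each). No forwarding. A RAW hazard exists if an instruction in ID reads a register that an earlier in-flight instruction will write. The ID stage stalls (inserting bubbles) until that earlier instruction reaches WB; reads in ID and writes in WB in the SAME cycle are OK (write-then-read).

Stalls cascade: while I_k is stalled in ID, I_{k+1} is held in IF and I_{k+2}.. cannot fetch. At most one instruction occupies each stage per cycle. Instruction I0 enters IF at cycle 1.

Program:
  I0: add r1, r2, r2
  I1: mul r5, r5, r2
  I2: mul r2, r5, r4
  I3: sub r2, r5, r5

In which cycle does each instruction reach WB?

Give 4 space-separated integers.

Answer: 5 6 9 10

Derivation:
I0 add r1 <- r2,r2: IF@1 ID@2 stall=0 (-) EX@3 MEM@4 WB@5
I1 mul r5 <- r5,r2: IF@2 ID@3 stall=0 (-) EX@4 MEM@5 WB@6
I2 mul r2 <- r5,r4: IF@3 ID@4 stall=2 (RAW on I1.r5 (WB@6)) EX@7 MEM@8 WB@9
I3 sub r2 <- r5,r5: IF@4 ID@7 stall=0 (-) EX@8 MEM@9 WB@10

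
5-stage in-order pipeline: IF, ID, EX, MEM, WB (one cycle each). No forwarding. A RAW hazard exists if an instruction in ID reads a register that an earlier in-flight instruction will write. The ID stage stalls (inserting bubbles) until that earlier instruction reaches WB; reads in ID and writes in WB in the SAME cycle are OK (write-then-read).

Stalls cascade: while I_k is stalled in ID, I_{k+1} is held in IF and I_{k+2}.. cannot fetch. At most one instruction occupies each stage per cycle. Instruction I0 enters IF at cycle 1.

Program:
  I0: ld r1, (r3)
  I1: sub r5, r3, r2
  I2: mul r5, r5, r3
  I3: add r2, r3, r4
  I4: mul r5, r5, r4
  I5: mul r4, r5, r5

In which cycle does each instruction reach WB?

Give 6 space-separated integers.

I0 ld r1 <- r3: IF@1 ID@2 stall=0 (-) EX@3 MEM@4 WB@5
I1 sub r5 <- r3,r2: IF@2 ID@3 stall=0 (-) EX@4 MEM@5 WB@6
I2 mul r5 <- r5,r3: IF@3 ID@4 stall=2 (RAW on I1.r5 (WB@6)) EX@7 MEM@8 WB@9
I3 add r2 <- r3,r4: IF@4 ID@7 stall=0 (-) EX@8 MEM@9 WB@10
I4 mul r5 <- r5,r4: IF@7 ID@8 stall=1 (RAW on I2.r5 (WB@9)) EX@10 MEM@11 WB@12
I5 mul r4 <- r5,r5: IF@8 ID@10 stall=2 (RAW on I4.r5 (WB@12)) EX@13 MEM@14 WB@15

Answer: 5 6 9 10 12 15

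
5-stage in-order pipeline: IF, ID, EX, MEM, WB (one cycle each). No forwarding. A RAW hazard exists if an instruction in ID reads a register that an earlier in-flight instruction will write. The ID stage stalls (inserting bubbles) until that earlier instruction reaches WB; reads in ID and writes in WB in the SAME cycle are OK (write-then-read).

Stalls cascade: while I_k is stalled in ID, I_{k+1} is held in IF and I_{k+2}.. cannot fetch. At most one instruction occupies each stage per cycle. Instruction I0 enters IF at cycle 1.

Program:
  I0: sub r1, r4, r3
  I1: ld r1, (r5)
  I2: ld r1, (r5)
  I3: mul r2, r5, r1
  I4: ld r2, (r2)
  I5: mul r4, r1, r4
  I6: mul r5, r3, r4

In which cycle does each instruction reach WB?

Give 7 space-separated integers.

Answer: 5 6 7 10 13 14 17

Derivation:
I0 sub r1 <- r4,r3: IF@1 ID@2 stall=0 (-) EX@3 MEM@4 WB@5
I1 ld r1 <- r5: IF@2 ID@3 stall=0 (-) EX@4 MEM@5 WB@6
I2 ld r1 <- r5: IF@3 ID@4 stall=0 (-) EX@5 MEM@6 WB@7
I3 mul r2 <- r5,r1: IF@4 ID@5 stall=2 (RAW on I2.r1 (WB@7)) EX@8 MEM@9 WB@10
I4 ld r2 <- r2: IF@5 ID@8 stall=2 (RAW on I3.r2 (WB@10)) EX@11 MEM@12 WB@13
I5 mul r4 <- r1,r4: IF@8 ID@11 stall=0 (-) EX@12 MEM@13 WB@14
I6 mul r5 <- r3,r4: IF@11 ID@12 stall=2 (RAW on I5.r4 (WB@14)) EX@15 MEM@16 WB@17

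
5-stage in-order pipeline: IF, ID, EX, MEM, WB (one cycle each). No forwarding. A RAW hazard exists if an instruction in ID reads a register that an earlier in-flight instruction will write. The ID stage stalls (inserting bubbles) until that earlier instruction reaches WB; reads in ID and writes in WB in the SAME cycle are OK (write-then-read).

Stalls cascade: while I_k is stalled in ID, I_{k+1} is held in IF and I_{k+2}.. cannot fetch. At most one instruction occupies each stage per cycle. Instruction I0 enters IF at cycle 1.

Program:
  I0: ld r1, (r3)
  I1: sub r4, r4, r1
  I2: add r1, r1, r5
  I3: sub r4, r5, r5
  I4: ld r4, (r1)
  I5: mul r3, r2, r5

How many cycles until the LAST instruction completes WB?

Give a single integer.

Answer: 13

Derivation:
I0 ld r1 <- r3: IF@1 ID@2 stall=0 (-) EX@3 MEM@4 WB@5
I1 sub r4 <- r4,r1: IF@2 ID@3 stall=2 (RAW on I0.r1 (WB@5)) EX@6 MEM@7 WB@8
I2 add r1 <- r1,r5: IF@3 ID@6 stall=0 (-) EX@7 MEM@8 WB@9
I3 sub r4 <- r5,r5: IF@6 ID@7 stall=0 (-) EX@8 MEM@9 WB@10
I4 ld r4 <- r1: IF@7 ID@8 stall=1 (RAW on I2.r1 (WB@9)) EX@10 MEM@11 WB@12
I5 mul r3 <- r2,r5: IF@8 ID@10 stall=0 (-) EX@11 MEM@12 WB@13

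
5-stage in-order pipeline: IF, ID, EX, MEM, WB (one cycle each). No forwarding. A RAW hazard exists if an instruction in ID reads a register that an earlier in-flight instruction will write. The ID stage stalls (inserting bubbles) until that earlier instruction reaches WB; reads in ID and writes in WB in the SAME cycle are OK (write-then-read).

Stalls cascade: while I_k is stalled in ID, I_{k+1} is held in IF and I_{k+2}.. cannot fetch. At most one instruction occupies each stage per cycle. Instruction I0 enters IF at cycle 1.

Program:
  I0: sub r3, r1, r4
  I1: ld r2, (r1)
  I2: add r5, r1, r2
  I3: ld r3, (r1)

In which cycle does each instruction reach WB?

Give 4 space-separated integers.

Answer: 5 6 9 10

Derivation:
I0 sub r3 <- r1,r4: IF@1 ID@2 stall=0 (-) EX@3 MEM@4 WB@5
I1 ld r2 <- r1: IF@2 ID@3 stall=0 (-) EX@4 MEM@5 WB@6
I2 add r5 <- r1,r2: IF@3 ID@4 stall=2 (RAW on I1.r2 (WB@6)) EX@7 MEM@8 WB@9
I3 ld r3 <- r1: IF@4 ID@7 stall=0 (-) EX@8 MEM@9 WB@10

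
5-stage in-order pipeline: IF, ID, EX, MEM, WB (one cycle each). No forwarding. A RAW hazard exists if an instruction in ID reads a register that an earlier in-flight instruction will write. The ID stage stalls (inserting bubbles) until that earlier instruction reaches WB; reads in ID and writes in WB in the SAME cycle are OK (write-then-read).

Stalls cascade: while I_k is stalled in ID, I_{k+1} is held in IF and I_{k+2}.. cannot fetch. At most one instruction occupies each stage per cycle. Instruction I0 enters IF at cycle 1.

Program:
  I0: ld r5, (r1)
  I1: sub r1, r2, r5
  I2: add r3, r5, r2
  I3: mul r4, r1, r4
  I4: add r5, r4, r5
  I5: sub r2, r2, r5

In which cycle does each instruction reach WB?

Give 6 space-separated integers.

I0 ld r5 <- r1: IF@1 ID@2 stall=0 (-) EX@3 MEM@4 WB@5
I1 sub r1 <- r2,r5: IF@2 ID@3 stall=2 (RAW on I0.r5 (WB@5)) EX@6 MEM@7 WB@8
I2 add r3 <- r5,r2: IF@3 ID@6 stall=0 (-) EX@7 MEM@8 WB@9
I3 mul r4 <- r1,r4: IF@6 ID@7 stall=1 (RAW on I1.r1 (WB@8)) EX@9 MEM@10 WB@11
I4 add r5 <- r4,r5: IF@7 ID@9 stall=2 (RAW on I3.r4 (WB@11)) EX@12 MEM@13 WB@14
I5 sub r2 <- r2,r5: IF@9 ID@12 stall=2 (RAW on I4.r5 (WB@14)) EX@15 MEM@16 WB@17

Answer: 5 8 9 11 14 17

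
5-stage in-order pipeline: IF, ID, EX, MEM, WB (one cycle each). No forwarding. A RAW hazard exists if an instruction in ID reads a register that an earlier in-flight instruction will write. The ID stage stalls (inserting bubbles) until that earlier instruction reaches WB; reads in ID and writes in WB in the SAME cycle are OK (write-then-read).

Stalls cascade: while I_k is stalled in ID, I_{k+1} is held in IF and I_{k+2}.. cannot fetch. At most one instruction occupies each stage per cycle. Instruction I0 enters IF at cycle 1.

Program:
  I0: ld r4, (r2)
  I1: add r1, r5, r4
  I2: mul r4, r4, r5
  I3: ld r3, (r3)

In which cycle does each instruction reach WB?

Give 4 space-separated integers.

Answer: 5 8 9 10

Derivation:
I0 ld r4 <- r2: IF@1 ID@2 stall=0 (-) EX@3 MEM@4 WB@5
I1 add r1 <- r5,r4: IF@2 ID@3 stall=2 (RAW on I0.r4 (WB@5)) EX@6 MEM@7 WB@8
I2 mul r4 <- r4,r5: IF@3 ID@6 stall=0 (-) EX@7 MEM@8 WB@9
I3 ld r3 <- r3: IF@6 ID@7 stall=0 (-) EX@8 MEM@9 WB@10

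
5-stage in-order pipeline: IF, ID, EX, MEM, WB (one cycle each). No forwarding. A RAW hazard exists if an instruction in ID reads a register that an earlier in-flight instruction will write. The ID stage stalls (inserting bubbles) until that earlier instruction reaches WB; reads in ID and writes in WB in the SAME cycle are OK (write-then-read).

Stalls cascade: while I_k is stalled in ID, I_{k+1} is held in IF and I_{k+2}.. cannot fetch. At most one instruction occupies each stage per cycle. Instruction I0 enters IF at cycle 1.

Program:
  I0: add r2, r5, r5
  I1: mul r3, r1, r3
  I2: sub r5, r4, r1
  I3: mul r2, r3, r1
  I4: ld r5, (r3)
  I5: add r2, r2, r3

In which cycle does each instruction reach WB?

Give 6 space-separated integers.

I0 add r2 <- r5,r5: IF@1 ID@2 stall=0 (-) EX@3 MEM@4 WB@5
I1 mul r3 <- r1,r3: IF@2 ID@3 stall=0 (-) EX@4 MEM@5 WB@6
I2 sub r5 <- r4,r1: IF@3 ID@4 stall=0 (-) EX@5 MEM@6 WB@7
I3 mul r2 <- r3,r1: IF@4 ID@5 stall=1 (RAW on I1.r3 (WB@6)) EX@7 MEM@8 WB@9
I4 ld r5 <- r3: IF@5 ID@7 stall=0 (-) EX@8 MEM@9 WB@10
I5 add r2 <- r2,r3: IF@7 ID@8 stall=1 (RAW on I3.r2 (WB@9)) EX@10 MEM@11 WB@12

Answer: 5 6 7 9 10 12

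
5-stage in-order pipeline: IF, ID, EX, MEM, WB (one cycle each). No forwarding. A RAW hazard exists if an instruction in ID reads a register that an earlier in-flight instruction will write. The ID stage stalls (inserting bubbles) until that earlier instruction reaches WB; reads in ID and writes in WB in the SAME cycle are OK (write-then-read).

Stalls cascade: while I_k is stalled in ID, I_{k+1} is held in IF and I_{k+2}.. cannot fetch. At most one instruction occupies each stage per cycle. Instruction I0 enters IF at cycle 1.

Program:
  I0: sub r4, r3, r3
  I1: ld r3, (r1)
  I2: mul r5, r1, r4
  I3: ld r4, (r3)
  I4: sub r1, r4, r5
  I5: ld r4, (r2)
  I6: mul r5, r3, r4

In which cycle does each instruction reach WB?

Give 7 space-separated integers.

Answer: 5 6 8 9 12 13 16

Derivation:
I0 sub r4 <- r3,r3: IF@1 ID@2 stall=0 (-) EX@3 MEM@4 WB@5
I1 ld r3 <- r1: IF@2 ID@3 stall=0 (-) EX@4 MEM@5 WB@6
I2 mul r5 <- r1,r4: IF@3 ID@4 stall=1 (RAW on I0.r4 (WB@5)) EX@6 MEM@7 WB@8
I3 ld r4 <- r3: IF@4 ID@6 stall=0 (-) EX@7 MEM@8 WB@9
I4 sub r1 <- r4,r5: IF@6 ID@7 stall=2 (RAW on I3.r4 (WB@9)) EX@10 MEM@11 WB@12
I5 ld r4 <- r2: IF@7 ID@10 stall=0 (-) EX@11 MEM@12 WB@13
I6 mul r5 <- r3,r4: IF@10 ID@11 stall=2 (RAW on I5.r4 (WB@13)) EX@14 MEM@15 WB@16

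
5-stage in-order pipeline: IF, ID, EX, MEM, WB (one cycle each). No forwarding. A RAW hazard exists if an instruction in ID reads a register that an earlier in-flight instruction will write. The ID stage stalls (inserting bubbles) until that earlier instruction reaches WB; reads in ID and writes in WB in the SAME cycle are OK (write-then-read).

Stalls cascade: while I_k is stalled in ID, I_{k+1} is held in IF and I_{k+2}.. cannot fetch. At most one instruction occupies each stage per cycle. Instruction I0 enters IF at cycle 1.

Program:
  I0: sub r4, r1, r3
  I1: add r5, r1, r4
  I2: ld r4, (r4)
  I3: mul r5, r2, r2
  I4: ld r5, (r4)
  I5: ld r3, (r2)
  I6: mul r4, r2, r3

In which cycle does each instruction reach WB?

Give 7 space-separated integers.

Answer: 5 8 9 10 12 13 16

Derivation:
I0 sub r4 <- r1,r3: IF@1 ID@2 stall=0 (-) EX@3 MEM@4 WB@5
I1 add r5 <- r1,r4: IF@2 ID@3 stall=2 (RAW on I0.r4 (WB@5)) EX@6 MEM@7 WB@8
I2 ld r4 <- r4: IF@3 ID@6 stall=0 (-) EX@7 MEM@8 WB@9
I3 mul r5 <- r2,r2: IF@6 ID@7 stall=0 (-) EX@8 MEM@9 WB@10
I4 ld r5 <- r4: IF@7 ID@8 stall=1 (RAW on I2.r4 (WB@9)) EX@10 MEM@11 WB@12
I5 ld r3 <- r2: IF@8 ID@10 stall=0 (-) EX@11 MEM@12 WB@13
I6 mul r4 <- r2,r3: IF@10 ID@11 stall=2 (RAW on I5.r3 (WB@13)) EX@14 MEM@15 WB@16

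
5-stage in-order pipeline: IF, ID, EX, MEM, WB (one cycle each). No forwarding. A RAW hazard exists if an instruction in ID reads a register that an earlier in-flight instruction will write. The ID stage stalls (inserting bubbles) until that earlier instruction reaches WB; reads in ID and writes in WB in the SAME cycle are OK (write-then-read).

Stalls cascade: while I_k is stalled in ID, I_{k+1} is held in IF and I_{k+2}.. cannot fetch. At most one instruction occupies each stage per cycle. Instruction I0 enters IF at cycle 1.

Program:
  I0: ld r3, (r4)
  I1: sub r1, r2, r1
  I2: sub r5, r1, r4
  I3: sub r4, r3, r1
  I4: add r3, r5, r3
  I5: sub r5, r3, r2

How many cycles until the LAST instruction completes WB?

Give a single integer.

I0 ld r3 <- r4: IF@1 ID@2 stall=0 (-) EX@3 MEM@4 WB@5
I1 sub r1 <- r2,r1: IF@2 ID@3 stall=0 (-) EX@4 MEM@5 WB@6
I2 sub r5 <- r1,r4: IF@3 ID@4 stall=2 (RAW on I1.r1 (WB@6)) EX@7 MEM@8 WB@9
I3 sub r4 <- r3,r1: IF@4 ID@7 stall=0 (-) EX@8 MEM@9 WB@10
I4 add r3 <- r5,r3: IF@7 ID@8 stall=1 (RAW on I2.r5 (WB@9)) EX@10 MEM@11 WB@12
I5 sub r5 <- r3,r2: IF@8 ID@10 stall=2 (RAW on I4.r3 (WB@12)) EX@13 MEM@14 WB@15

Answer: 15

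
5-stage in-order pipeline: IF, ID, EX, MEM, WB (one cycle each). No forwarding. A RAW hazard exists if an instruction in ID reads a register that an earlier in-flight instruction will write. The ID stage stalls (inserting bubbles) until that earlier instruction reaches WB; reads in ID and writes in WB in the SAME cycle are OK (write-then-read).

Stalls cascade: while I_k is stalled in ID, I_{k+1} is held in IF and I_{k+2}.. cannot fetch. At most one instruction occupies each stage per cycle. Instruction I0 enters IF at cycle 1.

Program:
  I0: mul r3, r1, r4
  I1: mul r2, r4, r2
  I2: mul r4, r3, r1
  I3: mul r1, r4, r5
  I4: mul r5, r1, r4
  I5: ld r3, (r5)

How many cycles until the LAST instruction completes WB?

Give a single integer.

I0 mul r3 <- r1,r4: IF@1 ID@2 stall=0 (-) EX@3 MEM@4 WB@5
I1 mul r2 <- r4,r2: IF@2 ID@3 stall=0 (-) EX@4 MEM@5 WB@6
I2 mul r4 <- r3,r1: IF@3 ID@4 stall=1 (RAW on I0.r3 (WB@5)) EX@6 MEM@7 WB@8
I3 mul r1 <- r4,r5: IF@4 ID@6 stall=2 (RAW on I2.r4 (WB@8)) EX@9 MEM@10 WB@11
I4 mul r5 <- r1,r4: IF@6 ID@9 stall=2 (RAW on I3.r1 (WB@11)) EX@12 MEM@13 WB@14
I5 ld r3 <- r5: IF@9 ID@12 stall=2 (RAW on I4.r5 (WB@14)) EX@15 MEM@16 WB@17

Answer: 17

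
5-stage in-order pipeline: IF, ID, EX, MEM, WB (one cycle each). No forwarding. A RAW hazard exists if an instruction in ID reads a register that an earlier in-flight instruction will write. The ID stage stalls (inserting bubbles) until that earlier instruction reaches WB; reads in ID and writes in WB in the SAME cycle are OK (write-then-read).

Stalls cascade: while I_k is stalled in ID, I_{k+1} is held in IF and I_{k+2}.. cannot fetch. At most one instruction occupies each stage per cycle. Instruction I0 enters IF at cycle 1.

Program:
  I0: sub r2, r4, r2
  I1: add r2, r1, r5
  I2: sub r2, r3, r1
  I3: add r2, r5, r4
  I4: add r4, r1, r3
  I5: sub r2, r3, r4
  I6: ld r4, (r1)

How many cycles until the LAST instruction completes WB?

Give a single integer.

Answer: 13

Derivation:
I0 sub r2 <- r4,r2: IF@1 ID@2 stall=0 (-) EX@3 MEM@4 WB@5
I1 add r2 <- r1,r5: IF@2 ID@3 stall=0 (-) EX@4 MEM@5 WB@6
I2 sub r2 <- r3,r1: IF@3 ID@4 stall=0 (-) EX@5 MEM@6 WB@7
I3 add r2 <- r5,r4: IF@4 ID@5 stall=0 (-) EX@6 MEM@7 WB@8
I4 add r4 <- r1,r3: IF@5 ID@6 stall=0 (-) EX@7 MEM@8 WB@9
I5 sub r2 <- r3,r4: IF@6 ID@7 stall=2 (RAW on I4.r4 (WB@9)) EX@10 MEM@11 WB@12
I6 ld r4 <- r1: IF@7 ID@10 stall=0 (-) EX@11 MEM@12 WB@13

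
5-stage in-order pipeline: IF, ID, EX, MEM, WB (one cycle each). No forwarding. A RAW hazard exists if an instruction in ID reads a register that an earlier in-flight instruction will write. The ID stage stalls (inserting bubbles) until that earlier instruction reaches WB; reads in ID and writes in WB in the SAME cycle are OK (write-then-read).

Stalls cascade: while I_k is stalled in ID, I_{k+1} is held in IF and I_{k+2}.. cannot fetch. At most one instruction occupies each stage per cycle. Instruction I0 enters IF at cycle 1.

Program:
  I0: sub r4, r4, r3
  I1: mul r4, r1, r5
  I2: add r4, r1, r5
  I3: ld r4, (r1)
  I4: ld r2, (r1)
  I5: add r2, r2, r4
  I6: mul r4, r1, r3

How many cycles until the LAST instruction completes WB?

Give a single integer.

Answer: 13

Derivation:
I0 sub r4 <- r4,r3: IF@1 ID@2 stall=0 (-) EX@3 MEM@4 WB@5
I1 mul r4 <- r1,r5: IF@2 ID@3 stall=0 (-) EX@4 MEM@5 WB@6
I2 add r4 <- r1,r5: IF@3 ID@4 stall=0 (-) EX@5 MEM@6 WB@7
I3 ld r4 <- r1: IF@4 ID@5 stall=0 (-) EX@6 MEM@7 WB@8
I4 ld r2 <- r1: IF@5 ID@6 stall=0 (-) EX@7 MEM@8 WB@9
I5 add r2 <- r2,r4: IF@6 ID@7 stall=2 (RAW on I4.r2 (WB@9)) EX@10 MEM@11 WB@12
I6 mul r4 <- r1,r3: IF@7 ID@10 stall=0 (-) EX@11 MEM@12 WB@13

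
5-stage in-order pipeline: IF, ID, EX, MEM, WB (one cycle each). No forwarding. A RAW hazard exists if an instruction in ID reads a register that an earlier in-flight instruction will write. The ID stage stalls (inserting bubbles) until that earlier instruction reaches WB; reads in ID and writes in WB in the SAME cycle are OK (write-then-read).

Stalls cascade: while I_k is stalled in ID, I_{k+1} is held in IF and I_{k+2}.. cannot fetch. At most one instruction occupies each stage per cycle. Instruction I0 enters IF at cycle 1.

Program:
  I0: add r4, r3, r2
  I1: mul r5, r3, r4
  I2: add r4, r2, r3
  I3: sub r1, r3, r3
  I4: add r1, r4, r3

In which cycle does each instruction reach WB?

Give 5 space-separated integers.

Answer: 5 8 9 10 12

Derivation:
I0 add r4 <- r3,r2: IF@1 ID@2 stall=0 (-) EX@3 MEM@4 WB@5
I1 mul r5 <- r3,r4: IF@2 ID@3 stall=2 (RAW on I0.r4 (WB@5)) EX@6 MEM@7 WB@8
I2 add r4 <- r2,r3: IF@3 ID@6 stall=0 (-) EX@7 MEM@8 WB@9
I3 sub r1 <- r3,r3: IF@6 ID@7 stall=0 (-) EX@8 MEM@9 WB@10
I4 add r1 <- r4,r3: IF@7 ID@8 stall=1 (RAW on I2.r4 (WB@9)) EX@10 MEM@11 WB@12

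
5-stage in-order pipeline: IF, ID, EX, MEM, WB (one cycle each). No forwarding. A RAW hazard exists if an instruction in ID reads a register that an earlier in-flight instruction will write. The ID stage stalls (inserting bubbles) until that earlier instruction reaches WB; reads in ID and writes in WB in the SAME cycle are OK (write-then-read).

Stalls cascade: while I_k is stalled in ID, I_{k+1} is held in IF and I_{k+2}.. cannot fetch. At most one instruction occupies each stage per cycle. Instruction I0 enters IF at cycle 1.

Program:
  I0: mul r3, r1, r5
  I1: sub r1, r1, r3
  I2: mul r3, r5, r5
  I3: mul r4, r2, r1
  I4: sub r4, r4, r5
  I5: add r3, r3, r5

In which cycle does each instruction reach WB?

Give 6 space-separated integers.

Answer: 5 8 9 11 14 15

Derivation:
I0 mul r3 <- r1,r5: IF@1 ID@2 stall=0 (-) EX@3 MEM@4 WB@5
I1 sub r1 <- r1,r3: IF@2 ID@3 stall=2 (RAW on I0.r3 (WB@5)) EX@6 MEM@7 WB@8
I2 mul r3 <- r5,r5: IF@3 ID@6 stall=0 (-) EX@7 MEM@8 WB@9
I3 mul r4 <- r2,r1: IF@6 ID@7 stall=1 (RAW on I1.r1 (WB@8)) EX@9 MEM@10 WB@11
I4 sub r4 <- r4,r5: IF@7 ID@9 stall=2 (RAW on I3.r4 (WB@11)) EX@12 MEM@13 WB@14
I5 add r3 <- r3,r5: IF@9 ID@12 stall=0 (-) EX@13 MEM@14 WB@15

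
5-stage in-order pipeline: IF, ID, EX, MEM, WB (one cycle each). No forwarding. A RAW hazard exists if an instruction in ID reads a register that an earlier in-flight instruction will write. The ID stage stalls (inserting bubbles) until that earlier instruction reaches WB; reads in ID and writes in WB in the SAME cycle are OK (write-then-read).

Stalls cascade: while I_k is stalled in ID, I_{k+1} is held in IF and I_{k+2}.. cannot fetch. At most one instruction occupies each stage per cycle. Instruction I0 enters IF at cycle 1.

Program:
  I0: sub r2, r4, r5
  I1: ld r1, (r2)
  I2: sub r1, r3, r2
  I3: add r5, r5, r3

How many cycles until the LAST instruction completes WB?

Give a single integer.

I0 sub r2 <- r4,r5: IF@1 ID@2 stall=0 (-) EX@3 MEM@4 WB@5
I1 ld r1 <- r2: IF@2 ID@3 stall=2 (RAW on I0.r2 (WB@5)) EX@6 MEM@7 WB@8
I2 sub r1 <- r3,r2: IF@3 ID@6 stall=0 (-) EX@7 MEM@8 WB@9
I3 add r5 <- r5,r3: IF@6 ID@7 stall=0 (-) EX@8 MEM@9 WB@10

Answer: 10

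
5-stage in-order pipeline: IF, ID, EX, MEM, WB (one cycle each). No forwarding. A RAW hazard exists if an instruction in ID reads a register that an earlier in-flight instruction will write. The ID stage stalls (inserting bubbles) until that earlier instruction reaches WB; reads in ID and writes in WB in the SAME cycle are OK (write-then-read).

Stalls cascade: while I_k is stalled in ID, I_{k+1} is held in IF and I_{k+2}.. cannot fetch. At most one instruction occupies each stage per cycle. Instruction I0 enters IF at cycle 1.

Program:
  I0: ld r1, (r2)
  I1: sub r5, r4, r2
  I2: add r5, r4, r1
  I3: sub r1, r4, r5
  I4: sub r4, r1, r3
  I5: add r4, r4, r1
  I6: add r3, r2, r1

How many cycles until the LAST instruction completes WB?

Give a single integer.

I0 ld r1 <- r2: IF@1 ID@2 stall=0 (-) EX@3 MEM@4 WB@5
I1 sub r5 <- r4,r2: IF@2 ID@3 stall=0 (-) EX@4 MEM@5 WB@6
I2 add r5 <- r4,r1: IF@3 ID@4 stall=1 (RAW on I0.r1 (WB@5)) EX@6 MEM@7 WB@8
I3 sub r1 <- r4,r5: IF@4 ID@6 stall=2 (RAW on I2.r5 (WB@8)) EX@9 MEM@10 WB@11
I4 sub r4 <- r1,r3: IF@6 ID@9 stall=2 (RAW on I3.r1 (WB@11)) EX@12 MEM@13 WB@14
I5 add r4 <- r4,r1: IF@9 ID@12 stall=2 (RAW on I4.r4 (WB@14)) EX@15 MEM@16 WB@17
I6 add r3 <- r2,r1: IF@12 ID@15 stall=0 (-) EX@16 MEM@17 WB@18

Answer: 18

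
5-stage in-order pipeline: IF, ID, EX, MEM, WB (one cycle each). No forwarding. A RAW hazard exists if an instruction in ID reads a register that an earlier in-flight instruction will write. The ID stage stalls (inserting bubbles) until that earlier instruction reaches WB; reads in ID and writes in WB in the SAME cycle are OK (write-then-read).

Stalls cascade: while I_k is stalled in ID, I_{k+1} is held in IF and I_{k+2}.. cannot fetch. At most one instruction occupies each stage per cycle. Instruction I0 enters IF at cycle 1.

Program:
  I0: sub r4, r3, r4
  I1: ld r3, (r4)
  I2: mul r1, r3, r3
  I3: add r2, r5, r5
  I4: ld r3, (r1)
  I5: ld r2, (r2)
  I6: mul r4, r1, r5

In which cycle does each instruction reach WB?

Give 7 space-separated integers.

Answer: 5 8 11 12 14 15 16

Derivation:
I0 sub r4 <- r3,r4: IF@1 ID@2 stall=0 (-) EX@3 MEM@4 WB@5
I1 ld r3 <- r4: IF@2 ID@3 stall=2 (RAW on I0.r4 (WB@5)) EX@6 MEM@7 WB@8
I2 mul r1 <- r3,r3: IF@3 ID@6 stall=2 (RAW on I1.r3 (WB@8)) EX@9 MEM@10 WB@11
I3 add r2 <- r5,r5: IF@6 ID@9 stall=0 (-) EX@10 MEM@11 WB@12
I4 ld r3 <- r1: IF@9 ID@10 stall=1 (RAW on I2.r1 (WB@11)) EX@12 MEM@13 WB@14
I5 ld r2 <- r2: IF@10 ID@12 stall=0 (-) EX@13 MEM@14 WB@15
I6 mul r4 <- r1,r5: IF@12 ID@13 stall=0 (-) EX@14 MEM@15 WB@16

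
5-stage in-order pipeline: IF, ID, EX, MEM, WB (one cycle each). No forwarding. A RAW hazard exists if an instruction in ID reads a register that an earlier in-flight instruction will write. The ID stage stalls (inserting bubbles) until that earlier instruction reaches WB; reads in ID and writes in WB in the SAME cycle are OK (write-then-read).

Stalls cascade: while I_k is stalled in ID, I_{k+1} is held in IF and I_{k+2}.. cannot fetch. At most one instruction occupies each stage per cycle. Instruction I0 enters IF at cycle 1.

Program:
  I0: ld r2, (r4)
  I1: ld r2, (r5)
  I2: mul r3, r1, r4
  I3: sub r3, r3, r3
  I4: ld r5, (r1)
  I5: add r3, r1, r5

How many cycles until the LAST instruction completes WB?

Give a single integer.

I0 ld r2 <- r4: IF@1 ID@2 stall=0 (-) EX@3 MEM@4 WB@5
I1 ld r2 <- r5: IF@2 ID@3 stall=0 (-) EX@4 MEM@5 WB@6
I2 mul r3 <- r1,r4: IF@3 ID@4 stall=0 (-) EX@5 MEM@6 WB@7
I3 sub r3 <- r3,r3: IF@4 ID@5 stall=2 (RAW on I2.r3 (WB@7)) EX@8 MEM@9 WB@10
I4 ld r5 <- r1: IF@5 ID@8 stall=0 (-) EX@9 MEM@10 WB@11
I5 add r3 <- r1,r5: IF@8 ID@9 stall=2 (RAW on I4.r5 (WB@11)) EX@12 MEM@13 WB@14

Answer: 14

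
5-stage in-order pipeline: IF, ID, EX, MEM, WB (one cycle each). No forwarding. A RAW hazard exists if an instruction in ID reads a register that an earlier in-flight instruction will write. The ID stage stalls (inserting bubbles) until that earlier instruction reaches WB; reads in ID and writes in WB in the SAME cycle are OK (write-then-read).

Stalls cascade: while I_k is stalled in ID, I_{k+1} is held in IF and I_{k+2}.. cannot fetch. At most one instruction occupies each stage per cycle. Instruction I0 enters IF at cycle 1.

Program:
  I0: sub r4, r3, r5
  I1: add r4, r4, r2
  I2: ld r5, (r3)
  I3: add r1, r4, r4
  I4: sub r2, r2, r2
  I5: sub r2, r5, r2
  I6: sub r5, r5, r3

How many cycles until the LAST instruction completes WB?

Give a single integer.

I0 sub r4 <- r3,r5: IF@1 ID@2 stall=0 (-) EX@3 MEM@4 WB@5
I1 add r4 <- r4,r2: IF@2 ID@3 stall=2 (RAW on I0.r4 (WB@5)) EX@6 MEM@7 WB@8
I2 ld r5 <- r3: IF@3 ID@6 stall=0 (-) EX@7 MEM@8 WB@9
I3 add r1 <- r4,r4: IF@6 ID@7 stall=1 (RAW on I1.r4 (WB@8)) EX@9 MEM@10 WB@11
I4 sub r2 <- r2,r2: IF@7 ID@9 stall=0 (-) EX@10 MEM@11 WB@12
I5 sub r2 <- r5,r2: IF@9 ID@10 stall=2 (RAW on I4.r2 (WB@12)) EX@13 MEM@14 WB@15
I6 sub r5 <- r5,r3: IF@10 ID@13 stall=0 (-) EX@14 MEM@15 WB@16

Answer: 16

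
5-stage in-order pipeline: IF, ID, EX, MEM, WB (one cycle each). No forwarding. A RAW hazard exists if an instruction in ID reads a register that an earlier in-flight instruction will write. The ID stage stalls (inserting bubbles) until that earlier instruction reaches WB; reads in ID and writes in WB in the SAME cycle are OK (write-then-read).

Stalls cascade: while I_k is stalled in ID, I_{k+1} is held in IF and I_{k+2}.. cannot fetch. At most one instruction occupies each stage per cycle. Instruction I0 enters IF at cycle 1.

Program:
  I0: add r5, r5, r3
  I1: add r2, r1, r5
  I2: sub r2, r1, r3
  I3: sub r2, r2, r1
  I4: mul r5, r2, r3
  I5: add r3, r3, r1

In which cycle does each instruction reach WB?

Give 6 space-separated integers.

I0 add r5 <- r5,r3: IF@1 ID@2 stall=0 (-) EX@3 MEM@4 WB@5
I1 add r2 <- r1,r5: IF@2 ID@3 stall=2 (RAW on I0.r5 (WB@5)) EX@6 MEM@7 WB@8
I2 sub r2 <- r1,r3: IF@3 ID@6 stall=0 (-) EX@7 MEM@8 WB@9
I3 sub r2 <- r2,r1: IF@6 ID@7 stall=2 (RAW on I2.r2 (WB@9)) EX@10 MEM@11 WB@12
I4 mul r5 <- r2,r3: IF@7 ID@10 stall=2 (RAW on I3.r2 (WB@12)) EX@13 MEM@14 WB@15
I5 add r3 <- r3,r1: IF@10 ID@13 stall=0 (-) EX@14 MEM@15 WB@16

Answer: 5 8 9 12 15 16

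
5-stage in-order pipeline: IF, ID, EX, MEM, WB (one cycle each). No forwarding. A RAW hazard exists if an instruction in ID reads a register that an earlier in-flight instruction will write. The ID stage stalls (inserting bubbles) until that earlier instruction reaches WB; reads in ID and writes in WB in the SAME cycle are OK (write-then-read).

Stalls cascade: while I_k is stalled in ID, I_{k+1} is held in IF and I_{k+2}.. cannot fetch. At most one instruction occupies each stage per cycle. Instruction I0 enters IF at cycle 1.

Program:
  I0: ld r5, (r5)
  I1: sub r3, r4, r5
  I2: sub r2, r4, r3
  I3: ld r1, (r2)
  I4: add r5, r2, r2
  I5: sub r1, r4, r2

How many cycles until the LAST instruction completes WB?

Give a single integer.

Answer: 16

Derivation:
I0 ld r5 <- r5: IF@1 ID@2 stall=0 (-) EX@3 MEM@4 WB@5
I1 sub r3 <- r4,r5: IF@2 ID@3 stall=2 (RAW on I0.r5 (WB@5)) EX@6 MEM@7 WB@8
I2 sub r2 <- r4,r3: IF@3 ID@6 stall=2 (RAW on I1.r3 (WB@8)) EX@9 MEM@10 WB@11
I3 ld r1 <- r2: IF@6 ID@9 stall=2 (RAW on I2.r2 (WB@11)) EX@12 MEM@13 WB@14
I4 add r5 <- r2,r2: IF@9 ID@12 stall=0 (-) EX@13 MEM@14 WB@15
I5 sub r1 <- r4,r2: IF@12 ID@13 stall=0 (-) EX@14 MEM@15 WB@16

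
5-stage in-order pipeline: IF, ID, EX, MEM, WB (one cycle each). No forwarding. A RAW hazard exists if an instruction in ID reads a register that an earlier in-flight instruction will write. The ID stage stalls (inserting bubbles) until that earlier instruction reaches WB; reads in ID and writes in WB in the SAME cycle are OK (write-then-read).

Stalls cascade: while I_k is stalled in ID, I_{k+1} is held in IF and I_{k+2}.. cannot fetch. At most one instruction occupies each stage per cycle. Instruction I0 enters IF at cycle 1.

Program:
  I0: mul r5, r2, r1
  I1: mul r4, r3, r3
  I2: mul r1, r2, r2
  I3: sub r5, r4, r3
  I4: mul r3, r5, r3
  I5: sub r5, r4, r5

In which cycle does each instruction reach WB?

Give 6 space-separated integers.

I0 mul r5 <- r2,r1: IF@1 ID@2 stall=0 (-) EX@3 MEM@4 WB@5
I1 mul r4 <- r3,r3: IF@2 ID@3 stall=0 (-) EX@4 MEM@5 WB@6
I2 mul r1 <- r2,r2: IF@3 ID@4 stall=0 (-) EX@5 MEM@6 WB@7
I3 sub r5 <- r4,r3: IF@4 ID@5 stall=1 (RAW on I1.r4 (WB@6)) EX@7 MEM@8 WB@9
I4 mul r3 <- r5,r3: IF@5 ID@7 stall=2 (RAW on I3.r5 (WB@9)) EX@10 MEM@11 WB@12
I5 sub r5 <- r4,r5: IF@7 ID@10 stall=0 (-) EX@11 MEM@12 WB@13

Answer: 5 6 7 9 12 13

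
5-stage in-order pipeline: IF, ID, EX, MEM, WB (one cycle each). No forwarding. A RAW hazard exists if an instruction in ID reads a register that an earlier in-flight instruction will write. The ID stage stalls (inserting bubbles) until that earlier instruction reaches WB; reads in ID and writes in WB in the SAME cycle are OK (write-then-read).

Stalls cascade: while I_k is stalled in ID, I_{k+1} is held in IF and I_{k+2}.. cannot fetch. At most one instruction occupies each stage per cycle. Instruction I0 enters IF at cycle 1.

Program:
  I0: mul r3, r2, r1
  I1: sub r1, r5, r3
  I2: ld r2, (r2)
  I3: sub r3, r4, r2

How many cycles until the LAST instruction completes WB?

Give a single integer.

I0 mul r3 <- r2,r1: IF@1 ID@2 stall=0 (-) EX@3 MEM@4 WB@5
I1 sub r1 <- r5,r3: IF@2 ID@3 stall=2 (RAW on I0.r3 (WB@5)) EX@6 MEM@7 WB@8
I2 ld r2 <- r2: IF@3 ID@6 stall=0 (-) EX@7 MEM@8 WB@9
I3 sub r3 <- r4,r2: IF@6 ID@7 stall=2 (RAW on I2.r2 (WB@9)) EX@10 MEM@11 WB@12

Answer: 12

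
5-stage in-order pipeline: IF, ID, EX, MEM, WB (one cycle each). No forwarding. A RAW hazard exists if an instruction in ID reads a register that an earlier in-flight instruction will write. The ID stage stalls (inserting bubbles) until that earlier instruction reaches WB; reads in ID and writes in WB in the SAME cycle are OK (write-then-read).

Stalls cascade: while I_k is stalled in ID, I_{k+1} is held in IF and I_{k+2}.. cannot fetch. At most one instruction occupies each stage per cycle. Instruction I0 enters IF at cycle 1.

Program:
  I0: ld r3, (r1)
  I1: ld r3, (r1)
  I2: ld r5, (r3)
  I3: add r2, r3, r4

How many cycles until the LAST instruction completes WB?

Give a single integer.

Answer: 10

Derivation:
I0 ld r3 <- r1: IF@1 ID@2 stall=0 (-) EX@3 MEM@4 WB@5
I1 ld r3 <- r1: IF@2 ID@3 stall=0 (-) EX@4 MEM@5 WB@6
I2 ld r5 <- r3: IF@3 ID@4 stall=2 (RAW on I1.r3 (WB@6)) EX@7 MEM@8 WB@9
I3 add r2 <- r3,r4: IF@4 ID@7 stall=0 (-) EX@8 MEM@9 WB@10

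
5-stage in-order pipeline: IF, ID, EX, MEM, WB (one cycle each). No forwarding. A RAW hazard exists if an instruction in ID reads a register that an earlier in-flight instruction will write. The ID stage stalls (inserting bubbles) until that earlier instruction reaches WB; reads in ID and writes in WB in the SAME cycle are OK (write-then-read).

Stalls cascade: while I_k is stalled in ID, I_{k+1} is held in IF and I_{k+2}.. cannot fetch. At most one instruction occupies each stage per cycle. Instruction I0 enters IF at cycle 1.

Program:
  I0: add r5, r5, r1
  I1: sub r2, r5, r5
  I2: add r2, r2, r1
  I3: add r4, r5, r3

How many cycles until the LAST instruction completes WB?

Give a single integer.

Answer: 12

Derivation:
I0 add r5 <- r5,r1: IF@1 ID@2 stall=0 (-) EX@3 MEM@4 WB@5
I1 sub r2 <- r5,r5: IF@2 ID@3 stall=2 (RAW on I0.r5 (WB@5)) EX@6 MEM@7 WB@8
I2 add r2 <- r2,r1: IF@3 ID@6 stall=2 (RAW on I1.r2 (WB@8)) EX@9 MEM@10 WB@11
I3 add r4 <- r5,r3: IF@6 ID@9 stall=0 (-) EX@10 MEM@11 WB@12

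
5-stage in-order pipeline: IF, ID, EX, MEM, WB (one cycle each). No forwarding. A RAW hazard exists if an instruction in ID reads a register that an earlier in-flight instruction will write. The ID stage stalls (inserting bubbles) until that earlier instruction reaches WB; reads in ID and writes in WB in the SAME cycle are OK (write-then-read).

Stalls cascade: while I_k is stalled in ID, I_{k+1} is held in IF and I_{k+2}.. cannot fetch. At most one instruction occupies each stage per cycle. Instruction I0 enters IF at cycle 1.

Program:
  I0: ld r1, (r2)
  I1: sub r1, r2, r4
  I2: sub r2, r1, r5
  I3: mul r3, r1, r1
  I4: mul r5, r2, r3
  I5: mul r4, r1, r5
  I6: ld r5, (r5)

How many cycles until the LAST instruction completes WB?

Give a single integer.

I0 ld r1 <- r2: IF@1 ID@2 stall=0 (-) EX@3 MEM@4 WB@5
I1 sub r1 <- r2,r4: IF@2 ID@3 stall=0 (-) EX@4 MEM@5 WB@6
I2 sub r2 <- r1,r5: IF@3 ID@4 stall=2 (RAW on I1.r1 (WB@6)) EX@7 MEM@8 WB@9
I3 mul r3 <- r1,r1: IF@4 ID@7 stall=0 (-) EX@8 MEM@9 WB@10
I4 mul r5 <- r2,r3: IF@7 ID@8 stall=2 (RAW on I3.r3 (WB@10)) EX@11 MEM@12 WB@13
I5 mul r4 <- r1,r5: IF@8 ID@11 stall=2 (RAW on I4.r5 (WB@13)) EX@14 MEM@15 WB@16
I6 ld r5 <- r5: IF@11 ID@14 stall=0 (-) EX@15 MEM@16 WB@17

Answer: 17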